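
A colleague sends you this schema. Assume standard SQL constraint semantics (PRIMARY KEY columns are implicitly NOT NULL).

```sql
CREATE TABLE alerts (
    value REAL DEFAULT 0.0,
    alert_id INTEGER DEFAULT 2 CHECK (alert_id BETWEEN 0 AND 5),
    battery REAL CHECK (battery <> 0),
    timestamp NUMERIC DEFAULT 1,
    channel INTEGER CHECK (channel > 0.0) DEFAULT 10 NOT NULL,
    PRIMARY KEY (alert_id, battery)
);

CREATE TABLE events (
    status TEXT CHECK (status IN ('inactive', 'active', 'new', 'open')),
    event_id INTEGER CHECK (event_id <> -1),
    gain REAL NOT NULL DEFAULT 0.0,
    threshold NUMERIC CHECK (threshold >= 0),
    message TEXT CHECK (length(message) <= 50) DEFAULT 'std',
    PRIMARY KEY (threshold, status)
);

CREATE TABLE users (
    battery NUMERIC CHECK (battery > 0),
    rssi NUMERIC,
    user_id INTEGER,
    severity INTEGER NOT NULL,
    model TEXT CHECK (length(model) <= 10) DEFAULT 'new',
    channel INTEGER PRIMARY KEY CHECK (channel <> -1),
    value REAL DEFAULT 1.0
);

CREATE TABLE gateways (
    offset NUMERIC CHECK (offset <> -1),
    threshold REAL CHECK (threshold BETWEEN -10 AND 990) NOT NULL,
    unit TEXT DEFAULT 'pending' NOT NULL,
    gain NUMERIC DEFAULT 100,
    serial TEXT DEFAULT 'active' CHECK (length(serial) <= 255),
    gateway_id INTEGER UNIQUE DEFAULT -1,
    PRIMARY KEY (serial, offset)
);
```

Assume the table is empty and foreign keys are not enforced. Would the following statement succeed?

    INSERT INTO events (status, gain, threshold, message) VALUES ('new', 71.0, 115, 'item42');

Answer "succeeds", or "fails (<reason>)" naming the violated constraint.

succeeds

NOT NULL columns: gain is supplied; status is supplied; threshold is supplied.
CHECK constraints: 'new' satisfies (status IN ('inactive', 'active', 'new', 'open')); 115 satisfies (threshold >= 0); 'item42' satisfies (length(message) <= 50).
No constraint is violated.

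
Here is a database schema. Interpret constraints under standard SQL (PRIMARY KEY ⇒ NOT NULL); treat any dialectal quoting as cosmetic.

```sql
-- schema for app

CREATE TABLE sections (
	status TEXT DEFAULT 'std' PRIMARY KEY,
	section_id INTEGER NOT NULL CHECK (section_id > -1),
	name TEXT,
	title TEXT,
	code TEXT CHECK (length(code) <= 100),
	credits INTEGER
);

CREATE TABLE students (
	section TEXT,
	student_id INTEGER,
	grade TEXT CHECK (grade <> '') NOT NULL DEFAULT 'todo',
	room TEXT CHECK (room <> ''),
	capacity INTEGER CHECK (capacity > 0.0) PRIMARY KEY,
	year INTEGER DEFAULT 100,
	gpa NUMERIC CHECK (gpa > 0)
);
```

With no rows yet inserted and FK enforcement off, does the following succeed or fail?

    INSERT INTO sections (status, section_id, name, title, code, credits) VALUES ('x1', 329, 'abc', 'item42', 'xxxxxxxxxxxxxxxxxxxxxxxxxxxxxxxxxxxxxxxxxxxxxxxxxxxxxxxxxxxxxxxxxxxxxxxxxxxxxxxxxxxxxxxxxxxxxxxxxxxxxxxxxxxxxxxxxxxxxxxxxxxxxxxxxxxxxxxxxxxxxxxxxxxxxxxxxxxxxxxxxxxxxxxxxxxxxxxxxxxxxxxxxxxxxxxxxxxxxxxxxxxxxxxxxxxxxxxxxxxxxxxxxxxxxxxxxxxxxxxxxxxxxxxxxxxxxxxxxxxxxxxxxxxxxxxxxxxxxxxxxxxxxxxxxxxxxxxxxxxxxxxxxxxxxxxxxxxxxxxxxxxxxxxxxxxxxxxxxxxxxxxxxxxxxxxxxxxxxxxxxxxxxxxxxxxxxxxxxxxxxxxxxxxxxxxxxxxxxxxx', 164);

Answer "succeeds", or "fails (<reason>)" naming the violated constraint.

The value 'xxxxxxxxxxxxxxxxxxxxxxxxxxxxxxxxxxxxxxxxxxxxxxxxxxxxxxxxxxxxxxxxxxxxxxxxxxxxxxxxxxxxxxxxxxxxxxxxxxxxxxxxxxxxxxxxxxxxxxxxxxxxxxxxxxxxxxxxxxxxxxxxxxxxxxxxxxxxxxxxxxxxxxxxxxxxxxxxxxxxxxxxxxxxxxxxxxxxxxxxxxxxxxxxxxxxxxxxxxxxxxxxxxxxxxxxxxxxxxxxxxxxxxxxxxxxxxxxxxxxxxxxxxxxxxxxxxxxxxxxxxxxxxxxxxxxxxxxxxxxxxxxxxxxxxxxxxxxxxxxxxxxxxxxxxxxxxxxxxxxxxxxxxxxxxxxxxxxxxxxxxxxxxxxxxxxxxxxxxxxxxxxxxxxxxxxxxxxxxxx' for code violates CHECK (length(code) <= 100).

fails (CHECK on code)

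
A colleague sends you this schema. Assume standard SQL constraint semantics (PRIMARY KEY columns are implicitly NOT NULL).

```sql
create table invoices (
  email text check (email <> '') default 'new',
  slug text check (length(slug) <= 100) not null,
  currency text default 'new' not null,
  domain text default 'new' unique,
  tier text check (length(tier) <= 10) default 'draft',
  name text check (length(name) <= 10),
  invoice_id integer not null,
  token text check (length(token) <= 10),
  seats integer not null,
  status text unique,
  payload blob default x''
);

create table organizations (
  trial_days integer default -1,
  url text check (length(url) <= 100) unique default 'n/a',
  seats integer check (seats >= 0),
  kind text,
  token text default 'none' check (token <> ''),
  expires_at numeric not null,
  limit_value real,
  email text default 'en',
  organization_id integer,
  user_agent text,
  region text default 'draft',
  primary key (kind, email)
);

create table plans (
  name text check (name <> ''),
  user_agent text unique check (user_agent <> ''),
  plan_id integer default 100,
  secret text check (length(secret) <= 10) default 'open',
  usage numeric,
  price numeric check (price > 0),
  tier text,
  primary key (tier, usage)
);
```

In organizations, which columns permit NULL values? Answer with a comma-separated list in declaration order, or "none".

- trial_days: DEFAULT only fills an omitted column; an explicit NULL is still allowed → nullable.
- url: CHECK does not forbid NULL (a CHECK constraint passes when its expression is NULL) → nullable.
- seats: CHECK does not forbid NULL (a CHECK constraint passes when its expression is NULL) → nullable.
- kind: part of the PRIMARY KEY, which implies NOT NULL → not nullable.
- token: CHECK does not forbid NULL (a CHECK constraint passes when its expression is NULL) → nullable.
- expires_at: declared NOT NULL → not nullable.
- limit_value: no NOT NULL constraint applies → nullable.
- email: part of the PRIMARY KEY, which implies NOT NULL → not nullable.
- organization_id: no NOT NULL constraint applies → nullable.
- user_agent: no NOT NULL constraint applies → nullable.
- region: DEFAULT only fills an omitted column; an explicit NULL is still allowed → nullable.

trial_days, url, seats, token, limit_value, organization_id, user_agent, region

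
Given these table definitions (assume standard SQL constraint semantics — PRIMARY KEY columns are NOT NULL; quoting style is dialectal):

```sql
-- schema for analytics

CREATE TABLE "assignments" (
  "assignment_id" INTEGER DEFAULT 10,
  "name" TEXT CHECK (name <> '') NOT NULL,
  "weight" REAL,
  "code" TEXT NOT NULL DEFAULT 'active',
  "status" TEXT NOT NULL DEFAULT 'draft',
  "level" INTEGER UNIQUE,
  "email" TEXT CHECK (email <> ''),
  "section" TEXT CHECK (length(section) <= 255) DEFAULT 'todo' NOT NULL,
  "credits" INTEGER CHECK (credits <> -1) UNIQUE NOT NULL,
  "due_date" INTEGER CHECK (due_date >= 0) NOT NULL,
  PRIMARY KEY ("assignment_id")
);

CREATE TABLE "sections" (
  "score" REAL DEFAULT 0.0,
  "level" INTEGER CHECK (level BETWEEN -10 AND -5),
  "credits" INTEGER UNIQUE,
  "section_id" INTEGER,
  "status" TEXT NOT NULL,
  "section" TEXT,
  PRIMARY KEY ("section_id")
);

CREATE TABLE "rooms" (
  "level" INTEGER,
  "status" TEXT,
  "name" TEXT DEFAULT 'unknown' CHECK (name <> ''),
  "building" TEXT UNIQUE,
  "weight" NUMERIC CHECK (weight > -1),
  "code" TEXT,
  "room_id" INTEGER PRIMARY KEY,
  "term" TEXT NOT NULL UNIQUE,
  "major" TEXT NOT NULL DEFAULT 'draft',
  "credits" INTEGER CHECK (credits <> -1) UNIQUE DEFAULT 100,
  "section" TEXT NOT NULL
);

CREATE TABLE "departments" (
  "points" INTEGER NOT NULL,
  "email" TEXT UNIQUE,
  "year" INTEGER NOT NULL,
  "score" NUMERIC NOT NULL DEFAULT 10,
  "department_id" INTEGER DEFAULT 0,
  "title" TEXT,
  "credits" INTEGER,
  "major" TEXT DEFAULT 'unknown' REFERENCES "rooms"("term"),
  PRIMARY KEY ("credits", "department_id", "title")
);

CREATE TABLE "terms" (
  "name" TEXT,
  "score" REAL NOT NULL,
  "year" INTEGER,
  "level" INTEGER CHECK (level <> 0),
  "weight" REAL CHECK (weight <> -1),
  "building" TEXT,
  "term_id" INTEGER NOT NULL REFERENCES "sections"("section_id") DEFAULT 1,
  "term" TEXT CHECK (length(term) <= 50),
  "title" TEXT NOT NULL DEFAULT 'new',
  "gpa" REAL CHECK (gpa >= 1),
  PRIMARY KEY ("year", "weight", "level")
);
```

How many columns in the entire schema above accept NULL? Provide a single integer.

assignments: 3 nullable (weight, level, email — PK (assignment_id) and explicit NOT NULL columns excluded).
sections: 4 nullable (score, level, credits, section — PK (section_id) and explicit NOT NULL columns excluded).
rooms: 7 nullable (level, status, name, building, weight, code, credits — PK (room_id) and explicit NOT NULL columns excluded).
departments: 2 nullable (email, major — PK (credits, department_id, title) and explicit NOT NULL columns excluded).
terms: 4 nullable (name, building, term, gpa — PK (year, weight, level) and explicit NOT NULL columns excluded).
Total: 3 + 4 + 7 + 2 + 4 = 20.

20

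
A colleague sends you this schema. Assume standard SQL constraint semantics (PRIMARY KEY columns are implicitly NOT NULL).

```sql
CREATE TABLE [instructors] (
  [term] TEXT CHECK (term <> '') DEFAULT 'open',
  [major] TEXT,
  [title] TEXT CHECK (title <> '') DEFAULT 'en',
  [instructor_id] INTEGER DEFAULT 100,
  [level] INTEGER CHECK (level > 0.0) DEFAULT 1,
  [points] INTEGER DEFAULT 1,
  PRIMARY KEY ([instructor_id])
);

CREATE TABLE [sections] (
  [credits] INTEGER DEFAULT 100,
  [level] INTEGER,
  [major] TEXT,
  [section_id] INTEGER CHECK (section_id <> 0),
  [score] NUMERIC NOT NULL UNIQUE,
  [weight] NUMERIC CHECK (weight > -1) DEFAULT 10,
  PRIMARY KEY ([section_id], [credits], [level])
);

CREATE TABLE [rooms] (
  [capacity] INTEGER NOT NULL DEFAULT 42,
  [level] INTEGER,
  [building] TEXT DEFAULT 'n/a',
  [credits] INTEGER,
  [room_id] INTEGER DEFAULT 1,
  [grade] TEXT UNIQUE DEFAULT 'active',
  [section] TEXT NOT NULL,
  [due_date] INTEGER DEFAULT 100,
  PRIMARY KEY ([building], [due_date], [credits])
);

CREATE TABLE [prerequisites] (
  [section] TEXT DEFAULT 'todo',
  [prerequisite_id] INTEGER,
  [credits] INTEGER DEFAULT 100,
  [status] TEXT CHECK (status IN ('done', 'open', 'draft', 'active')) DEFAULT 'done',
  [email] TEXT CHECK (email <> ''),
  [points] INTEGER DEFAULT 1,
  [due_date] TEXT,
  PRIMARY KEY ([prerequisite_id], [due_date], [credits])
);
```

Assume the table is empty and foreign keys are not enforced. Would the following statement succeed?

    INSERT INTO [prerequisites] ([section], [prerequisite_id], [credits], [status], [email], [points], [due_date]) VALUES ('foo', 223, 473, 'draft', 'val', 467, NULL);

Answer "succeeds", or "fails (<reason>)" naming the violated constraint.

due_date is explicitly set to NULL, but due_date is part of the PRIMARY KEY (implied NOT NULL).

fails (NOT NULL on due_date)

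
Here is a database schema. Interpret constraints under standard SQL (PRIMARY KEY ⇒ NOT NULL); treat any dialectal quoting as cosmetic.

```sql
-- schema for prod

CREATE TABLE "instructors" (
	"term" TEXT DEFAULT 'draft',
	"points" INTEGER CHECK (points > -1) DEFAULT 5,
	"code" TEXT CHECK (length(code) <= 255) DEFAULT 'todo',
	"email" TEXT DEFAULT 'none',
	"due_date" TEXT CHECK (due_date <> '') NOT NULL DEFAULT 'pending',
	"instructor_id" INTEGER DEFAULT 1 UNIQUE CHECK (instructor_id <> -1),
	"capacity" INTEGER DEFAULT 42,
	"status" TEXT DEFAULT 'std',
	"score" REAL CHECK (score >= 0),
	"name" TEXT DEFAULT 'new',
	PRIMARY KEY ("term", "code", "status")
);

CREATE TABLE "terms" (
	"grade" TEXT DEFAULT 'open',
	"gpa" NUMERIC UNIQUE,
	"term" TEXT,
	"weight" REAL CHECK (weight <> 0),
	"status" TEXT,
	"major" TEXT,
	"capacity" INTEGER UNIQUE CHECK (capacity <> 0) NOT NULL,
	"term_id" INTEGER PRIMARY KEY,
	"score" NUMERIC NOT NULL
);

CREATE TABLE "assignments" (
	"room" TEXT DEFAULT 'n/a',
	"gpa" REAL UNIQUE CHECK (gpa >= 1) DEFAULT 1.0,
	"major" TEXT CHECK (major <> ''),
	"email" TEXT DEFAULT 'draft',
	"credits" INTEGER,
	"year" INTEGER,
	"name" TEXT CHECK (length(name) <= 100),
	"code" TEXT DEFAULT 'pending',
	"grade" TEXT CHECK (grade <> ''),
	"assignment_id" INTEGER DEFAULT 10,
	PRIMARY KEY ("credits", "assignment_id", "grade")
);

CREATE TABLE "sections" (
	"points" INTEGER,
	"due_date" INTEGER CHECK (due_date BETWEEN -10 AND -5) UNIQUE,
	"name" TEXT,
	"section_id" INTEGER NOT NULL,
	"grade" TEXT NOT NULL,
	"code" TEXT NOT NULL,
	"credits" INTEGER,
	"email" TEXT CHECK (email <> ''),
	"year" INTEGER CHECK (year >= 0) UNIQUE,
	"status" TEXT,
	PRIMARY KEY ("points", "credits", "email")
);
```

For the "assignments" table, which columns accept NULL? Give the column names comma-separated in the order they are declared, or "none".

room, gpa, major, email, year, name, code

- room: DEFAULT only fills an omitted column; an explicit NULL is still allowed → nullable.
- gpa: CHECK does not forbid NULL (a CHECK constraint passes when its expression is NULL) → nullable.
- major: CHECK does not forbid NULL (a CHECK constraint passes when its expression is NULL) → nullable.
- email: DEFAULT only fills an omitted column; an explicit NULL is still allowed → nullable.
- credits: part of the PRIMARY KEY, which implies NOT NULL → not nullable.
- year: no NOT NULL constraint applies → nullable.
- name: CHECK does not forbid NULL (a CHECK constraint passes when its expression is NULL) → nullable.
- code: DEFAULT only fills an omitted column; an explicit NULL is still allowed → nullable.
- grade: part of the PRIMARY KEY, which implies NOT NULL → not nullable.
- assignment_id: part of the PRIMARY KEY, which implies NOT NULL → not nullable.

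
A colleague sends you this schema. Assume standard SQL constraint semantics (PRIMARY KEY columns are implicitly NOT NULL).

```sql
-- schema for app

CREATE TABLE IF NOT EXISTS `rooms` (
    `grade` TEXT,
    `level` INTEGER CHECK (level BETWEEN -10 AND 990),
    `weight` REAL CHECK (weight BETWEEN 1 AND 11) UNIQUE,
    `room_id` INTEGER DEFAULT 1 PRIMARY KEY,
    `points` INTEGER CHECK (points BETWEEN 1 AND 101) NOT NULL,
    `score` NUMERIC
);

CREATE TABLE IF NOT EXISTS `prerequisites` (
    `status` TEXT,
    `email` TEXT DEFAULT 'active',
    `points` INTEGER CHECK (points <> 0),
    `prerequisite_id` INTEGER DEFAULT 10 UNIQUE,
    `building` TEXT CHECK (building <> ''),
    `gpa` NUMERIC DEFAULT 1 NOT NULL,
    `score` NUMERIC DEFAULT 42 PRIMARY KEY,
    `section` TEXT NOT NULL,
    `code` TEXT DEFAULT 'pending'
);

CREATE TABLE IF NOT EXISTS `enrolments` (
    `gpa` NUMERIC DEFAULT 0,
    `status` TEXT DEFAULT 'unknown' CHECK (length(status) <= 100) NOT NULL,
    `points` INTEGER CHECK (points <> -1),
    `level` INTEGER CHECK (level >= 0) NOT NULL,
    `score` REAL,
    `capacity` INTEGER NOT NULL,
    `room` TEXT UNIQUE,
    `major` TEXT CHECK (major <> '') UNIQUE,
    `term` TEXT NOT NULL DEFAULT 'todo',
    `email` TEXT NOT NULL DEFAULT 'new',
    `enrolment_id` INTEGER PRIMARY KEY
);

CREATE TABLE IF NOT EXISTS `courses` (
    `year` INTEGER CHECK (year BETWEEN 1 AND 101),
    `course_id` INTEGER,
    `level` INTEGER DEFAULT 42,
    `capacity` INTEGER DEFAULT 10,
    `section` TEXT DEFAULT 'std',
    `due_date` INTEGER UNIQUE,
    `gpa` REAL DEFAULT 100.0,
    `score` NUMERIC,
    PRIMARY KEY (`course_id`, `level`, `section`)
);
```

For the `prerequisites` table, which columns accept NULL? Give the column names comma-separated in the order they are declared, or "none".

- status: no NOT NULL constraint applies → nullable.
- email: DEFAULT only fills an omitted column; an explicit NULL is still allowed → nullable.
- points: CHECK does not forbid NULL (a CHECK constraint passes when its expression is NULL) → nullable.
- prerequisite_id: UNIQUE does not imply NOT NULL → nullable.
- building: CHECK does not forbid NULL (a CHECK constraint passes when its expression is NULL) → nullable.
- gpa: declared NOT NULL → not nullable.
- score: part of the PRIMARY KEY, which implies NOT NULL → not nullable.
- section: declared NOT NULL → not nullable.
- code: DEFAULT only fills an omitted column; an explicit NULL is still allowed → nullable.

status, email, points, prerequisite_id, building, code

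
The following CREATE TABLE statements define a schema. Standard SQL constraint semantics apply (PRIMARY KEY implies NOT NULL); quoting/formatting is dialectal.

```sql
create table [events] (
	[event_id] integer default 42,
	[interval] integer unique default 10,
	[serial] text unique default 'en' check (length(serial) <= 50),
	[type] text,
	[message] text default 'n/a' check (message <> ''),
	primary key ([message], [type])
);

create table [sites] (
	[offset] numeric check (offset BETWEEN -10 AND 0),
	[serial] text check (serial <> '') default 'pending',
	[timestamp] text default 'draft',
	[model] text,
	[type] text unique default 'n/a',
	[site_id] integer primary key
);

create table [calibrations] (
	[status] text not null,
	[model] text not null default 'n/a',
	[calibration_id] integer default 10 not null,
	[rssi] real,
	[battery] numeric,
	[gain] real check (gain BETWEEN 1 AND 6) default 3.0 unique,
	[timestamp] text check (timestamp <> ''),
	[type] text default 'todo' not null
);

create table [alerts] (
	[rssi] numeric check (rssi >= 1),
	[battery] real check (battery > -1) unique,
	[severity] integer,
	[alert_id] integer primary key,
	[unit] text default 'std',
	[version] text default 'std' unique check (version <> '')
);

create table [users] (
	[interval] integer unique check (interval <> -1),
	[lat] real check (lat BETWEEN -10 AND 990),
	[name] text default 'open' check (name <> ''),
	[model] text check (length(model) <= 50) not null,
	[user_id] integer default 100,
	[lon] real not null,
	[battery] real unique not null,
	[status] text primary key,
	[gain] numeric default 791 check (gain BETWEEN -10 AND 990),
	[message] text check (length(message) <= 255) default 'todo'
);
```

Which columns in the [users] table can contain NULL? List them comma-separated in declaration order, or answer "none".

interval, lat, name, user_id, gain, message

- interval: CHECK does not forbid NULL (a CHECK constraint passes when its expression is NULL) → nullable.
- lat: CHECK does not forbid NULL (a CHECK constraint passes when its expression is NULL) → nullable.
- name: CHECK does not forbid NULL (a CHECK constraint passes when its expression is NULL) → nullable.
- model: declared NOT NULL → not nullable.
- user_id: DEFAULT only fills an omitted column; an explicit NULL is still allowed → nullable.
- lon: declared NOT NULL → not nullable.
- battery: declared NOT NULL → not nullable.
- status: part of the PRIMARY KEY, which implies NOT NULL → not nullable.
- gain: CHECK does not forbid NULL (a CHECK constraint passes when its expression is NULL) → nullable.
- message: CHECK does not forbid NULL (a CHECK constraint passes when its expression is NULL) → nullable.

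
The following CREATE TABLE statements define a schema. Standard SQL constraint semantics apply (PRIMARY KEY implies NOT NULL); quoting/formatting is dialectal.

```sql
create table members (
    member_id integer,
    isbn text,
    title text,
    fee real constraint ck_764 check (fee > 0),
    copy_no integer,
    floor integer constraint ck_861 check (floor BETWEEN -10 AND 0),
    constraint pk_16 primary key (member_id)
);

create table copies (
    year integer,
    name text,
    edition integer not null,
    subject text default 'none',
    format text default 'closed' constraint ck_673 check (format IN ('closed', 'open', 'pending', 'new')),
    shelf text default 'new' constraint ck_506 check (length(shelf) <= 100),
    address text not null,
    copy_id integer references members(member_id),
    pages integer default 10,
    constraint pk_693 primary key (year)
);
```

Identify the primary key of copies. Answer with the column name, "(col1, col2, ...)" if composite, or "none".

year

year is declared PRIMARY KEY as a table-level PRIMARY KEY clause.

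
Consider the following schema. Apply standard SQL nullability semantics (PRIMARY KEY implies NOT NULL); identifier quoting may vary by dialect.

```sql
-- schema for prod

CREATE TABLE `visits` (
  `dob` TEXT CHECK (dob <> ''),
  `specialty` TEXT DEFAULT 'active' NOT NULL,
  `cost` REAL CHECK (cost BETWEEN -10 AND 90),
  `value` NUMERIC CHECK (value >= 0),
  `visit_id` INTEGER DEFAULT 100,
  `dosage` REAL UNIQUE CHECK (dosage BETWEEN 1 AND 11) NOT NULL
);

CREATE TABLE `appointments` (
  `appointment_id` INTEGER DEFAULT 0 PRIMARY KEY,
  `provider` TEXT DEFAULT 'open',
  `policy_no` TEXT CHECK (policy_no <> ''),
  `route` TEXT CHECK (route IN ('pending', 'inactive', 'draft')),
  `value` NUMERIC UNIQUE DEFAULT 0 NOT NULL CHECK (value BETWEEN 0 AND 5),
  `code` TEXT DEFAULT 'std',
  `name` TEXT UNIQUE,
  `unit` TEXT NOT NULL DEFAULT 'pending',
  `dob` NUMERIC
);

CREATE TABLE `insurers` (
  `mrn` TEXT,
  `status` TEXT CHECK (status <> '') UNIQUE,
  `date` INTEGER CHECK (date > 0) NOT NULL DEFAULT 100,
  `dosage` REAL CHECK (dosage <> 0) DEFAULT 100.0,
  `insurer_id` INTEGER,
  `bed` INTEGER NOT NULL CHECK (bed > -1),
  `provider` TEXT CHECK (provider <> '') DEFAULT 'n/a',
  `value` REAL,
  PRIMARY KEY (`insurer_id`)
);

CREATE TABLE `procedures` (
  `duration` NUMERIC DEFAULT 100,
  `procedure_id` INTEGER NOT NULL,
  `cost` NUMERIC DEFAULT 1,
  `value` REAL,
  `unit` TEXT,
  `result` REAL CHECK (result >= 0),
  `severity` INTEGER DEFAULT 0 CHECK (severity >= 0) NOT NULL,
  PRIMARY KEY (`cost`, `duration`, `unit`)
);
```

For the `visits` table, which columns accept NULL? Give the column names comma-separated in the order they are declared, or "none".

- dob: CHECK does not forbid NULL (a CHECK constraint passes when its expression is NULL) → nullable.
- specialty: declared NOT NULL → not nullable.
- cost: CHECK does not forbid NULL (a CHECK constraint passes when its expression is NULL) → nullable.
- value: CHECK does not forbid NULL (a CHECK constraint passes when its expression is NULL) → nullable.
- visit_id: DEFAULT only fills an omitted column; an explicit NULL is still allowed → nullable.
- dosage: declared NOT NULL → not nullable.

dob, cost, value, visit_id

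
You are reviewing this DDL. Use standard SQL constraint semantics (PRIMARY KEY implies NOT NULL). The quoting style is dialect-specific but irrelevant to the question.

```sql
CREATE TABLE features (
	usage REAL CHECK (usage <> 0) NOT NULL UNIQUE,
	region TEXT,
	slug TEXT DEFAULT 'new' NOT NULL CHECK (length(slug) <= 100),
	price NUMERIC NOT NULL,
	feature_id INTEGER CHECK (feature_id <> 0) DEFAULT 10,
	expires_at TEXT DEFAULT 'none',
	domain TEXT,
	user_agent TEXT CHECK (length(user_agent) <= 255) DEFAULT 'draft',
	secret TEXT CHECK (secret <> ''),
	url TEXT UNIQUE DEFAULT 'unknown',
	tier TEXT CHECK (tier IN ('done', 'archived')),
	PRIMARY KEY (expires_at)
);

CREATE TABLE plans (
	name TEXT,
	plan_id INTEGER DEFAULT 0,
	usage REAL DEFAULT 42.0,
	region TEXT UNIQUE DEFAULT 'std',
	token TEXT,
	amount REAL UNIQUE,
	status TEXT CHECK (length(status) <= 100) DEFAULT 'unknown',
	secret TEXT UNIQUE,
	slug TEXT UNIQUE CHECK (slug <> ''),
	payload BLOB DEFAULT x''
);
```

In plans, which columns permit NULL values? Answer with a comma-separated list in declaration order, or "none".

name, plan_id, usage, region, token, amount, status, secret, slug, payload

- name: no NOT NULL constraint applies → nullable.
- plan_id: DEFAULT only fills an omitted column; an explicit NULL is still allowed → nullable.
- usage: DEFAULT only fills an omitted column; an explicit NULL is still allowed → nullable.
- region: UNIQUE does not imply NOT NULL → nullable.
- token: no NOT NULL constraint applies → nullable.
- amount: UNIQUE does not imply NOT NULL → nullable.
- status: CHECK does not forbid NULL (a CHECK constraint passes when its expression is NULL) → nullable.
- secret: UNIQUE does not imply NOT NULL → nullable.
- slug: CHECK does not forbid NULL (a CHECK constraint passes when its expression is NULL) → nullable.
- payload: DEFAULT only fills an omitted column; an explicit NULL is still allowed → nullable.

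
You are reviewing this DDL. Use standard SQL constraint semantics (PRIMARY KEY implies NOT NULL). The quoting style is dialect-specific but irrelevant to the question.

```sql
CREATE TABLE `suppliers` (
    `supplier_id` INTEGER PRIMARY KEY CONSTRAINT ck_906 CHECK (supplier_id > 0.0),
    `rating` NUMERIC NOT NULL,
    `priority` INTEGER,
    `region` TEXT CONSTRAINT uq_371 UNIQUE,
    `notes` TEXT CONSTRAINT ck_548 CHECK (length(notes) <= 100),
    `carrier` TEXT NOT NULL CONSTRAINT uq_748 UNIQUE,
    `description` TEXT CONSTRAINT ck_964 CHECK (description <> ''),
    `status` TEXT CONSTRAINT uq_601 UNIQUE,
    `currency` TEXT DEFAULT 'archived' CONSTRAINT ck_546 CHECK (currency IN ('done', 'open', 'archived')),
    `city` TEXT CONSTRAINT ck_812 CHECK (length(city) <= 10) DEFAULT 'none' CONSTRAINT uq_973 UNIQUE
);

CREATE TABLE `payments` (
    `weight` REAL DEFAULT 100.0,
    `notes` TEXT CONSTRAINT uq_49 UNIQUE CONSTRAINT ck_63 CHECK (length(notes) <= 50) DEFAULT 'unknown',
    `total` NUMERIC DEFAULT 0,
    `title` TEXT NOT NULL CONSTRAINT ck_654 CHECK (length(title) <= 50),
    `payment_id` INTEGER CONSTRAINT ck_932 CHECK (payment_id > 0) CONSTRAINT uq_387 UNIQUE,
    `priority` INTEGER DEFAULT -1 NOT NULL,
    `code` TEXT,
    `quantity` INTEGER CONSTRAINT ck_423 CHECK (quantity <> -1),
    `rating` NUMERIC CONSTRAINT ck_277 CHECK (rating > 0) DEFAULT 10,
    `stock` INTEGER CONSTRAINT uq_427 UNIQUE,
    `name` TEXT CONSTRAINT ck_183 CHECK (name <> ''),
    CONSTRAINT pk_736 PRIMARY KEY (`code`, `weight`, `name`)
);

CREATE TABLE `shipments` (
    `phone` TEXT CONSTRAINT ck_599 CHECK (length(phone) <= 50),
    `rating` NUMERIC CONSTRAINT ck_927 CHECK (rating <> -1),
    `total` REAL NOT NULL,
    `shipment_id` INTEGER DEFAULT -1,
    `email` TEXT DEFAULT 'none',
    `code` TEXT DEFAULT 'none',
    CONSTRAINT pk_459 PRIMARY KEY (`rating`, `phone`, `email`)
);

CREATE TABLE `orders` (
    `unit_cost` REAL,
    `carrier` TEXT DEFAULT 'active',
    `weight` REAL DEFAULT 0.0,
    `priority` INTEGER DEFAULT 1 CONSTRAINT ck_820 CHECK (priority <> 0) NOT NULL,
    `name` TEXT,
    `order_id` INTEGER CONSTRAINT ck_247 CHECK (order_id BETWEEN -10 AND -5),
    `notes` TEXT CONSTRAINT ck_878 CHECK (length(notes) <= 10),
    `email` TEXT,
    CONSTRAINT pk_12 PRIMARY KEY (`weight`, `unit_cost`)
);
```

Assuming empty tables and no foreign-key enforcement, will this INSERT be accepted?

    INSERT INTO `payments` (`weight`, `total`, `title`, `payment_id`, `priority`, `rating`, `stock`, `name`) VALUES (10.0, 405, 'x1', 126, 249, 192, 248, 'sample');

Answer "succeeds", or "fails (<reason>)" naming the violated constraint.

fails (NOT NULL on code)

code is omitted from the column list and has no DEFAULT, so it would receive NULL.
But code is part of the PRIMARY KEY (implied NOT NULL).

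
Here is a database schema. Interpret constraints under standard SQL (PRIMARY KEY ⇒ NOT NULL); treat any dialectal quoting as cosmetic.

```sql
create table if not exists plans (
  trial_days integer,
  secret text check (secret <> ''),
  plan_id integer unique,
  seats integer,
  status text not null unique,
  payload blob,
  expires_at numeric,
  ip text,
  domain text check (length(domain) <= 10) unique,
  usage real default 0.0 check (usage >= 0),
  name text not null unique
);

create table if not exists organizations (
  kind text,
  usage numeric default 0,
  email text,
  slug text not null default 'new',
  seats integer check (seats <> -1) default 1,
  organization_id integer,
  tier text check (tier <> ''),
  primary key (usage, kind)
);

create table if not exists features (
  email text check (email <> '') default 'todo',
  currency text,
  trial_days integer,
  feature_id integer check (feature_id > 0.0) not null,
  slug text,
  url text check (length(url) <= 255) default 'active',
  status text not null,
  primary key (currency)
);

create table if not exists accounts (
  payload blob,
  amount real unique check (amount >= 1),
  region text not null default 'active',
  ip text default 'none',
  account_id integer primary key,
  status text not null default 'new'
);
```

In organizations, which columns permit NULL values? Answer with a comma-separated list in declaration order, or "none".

- kind: part of the PRIMARY KEY, which implies NOT NULL → not nullable.
- usage: part of the PRIMARY KEY, which implies NOT NULL → not nullable.
- email: no NOT NULL constraint applies → nullable.
- slug: declared NOT NULL → not nullable.
- seats: CHECK does not forbid NULL (a CHECK constraint passes when its expression is NULL) → nullable.
- organization_id: no NOT NULL constraint applies → nullable.
- tier: CHECK does not forbid NULL (a CHECK constraint passes when its expression is NULL) → nullable.

email, seats, organization_id, tier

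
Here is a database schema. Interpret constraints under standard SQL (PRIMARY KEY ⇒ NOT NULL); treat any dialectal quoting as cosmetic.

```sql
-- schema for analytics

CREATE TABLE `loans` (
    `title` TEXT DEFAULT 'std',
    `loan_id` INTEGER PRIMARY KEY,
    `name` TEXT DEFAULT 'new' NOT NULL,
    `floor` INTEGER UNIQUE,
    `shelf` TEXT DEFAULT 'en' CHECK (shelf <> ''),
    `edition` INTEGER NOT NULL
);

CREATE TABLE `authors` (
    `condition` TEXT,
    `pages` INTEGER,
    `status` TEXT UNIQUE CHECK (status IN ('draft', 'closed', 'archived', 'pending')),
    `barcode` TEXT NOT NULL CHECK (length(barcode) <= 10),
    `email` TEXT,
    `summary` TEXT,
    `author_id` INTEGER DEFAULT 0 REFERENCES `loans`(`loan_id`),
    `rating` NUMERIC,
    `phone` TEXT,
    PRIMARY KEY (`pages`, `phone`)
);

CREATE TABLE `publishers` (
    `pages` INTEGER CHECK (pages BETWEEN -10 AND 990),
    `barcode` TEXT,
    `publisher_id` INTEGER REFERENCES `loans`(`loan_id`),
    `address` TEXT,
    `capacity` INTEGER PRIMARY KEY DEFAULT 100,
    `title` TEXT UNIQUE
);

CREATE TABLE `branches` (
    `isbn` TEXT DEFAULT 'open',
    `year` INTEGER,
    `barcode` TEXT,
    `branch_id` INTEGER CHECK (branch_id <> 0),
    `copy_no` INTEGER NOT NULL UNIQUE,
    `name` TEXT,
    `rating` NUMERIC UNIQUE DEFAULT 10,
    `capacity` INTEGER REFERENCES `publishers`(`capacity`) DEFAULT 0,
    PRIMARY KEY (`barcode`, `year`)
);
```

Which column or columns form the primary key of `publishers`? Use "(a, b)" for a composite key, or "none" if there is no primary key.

capacity

capacity is declared PRIMARY KEY inline on the column.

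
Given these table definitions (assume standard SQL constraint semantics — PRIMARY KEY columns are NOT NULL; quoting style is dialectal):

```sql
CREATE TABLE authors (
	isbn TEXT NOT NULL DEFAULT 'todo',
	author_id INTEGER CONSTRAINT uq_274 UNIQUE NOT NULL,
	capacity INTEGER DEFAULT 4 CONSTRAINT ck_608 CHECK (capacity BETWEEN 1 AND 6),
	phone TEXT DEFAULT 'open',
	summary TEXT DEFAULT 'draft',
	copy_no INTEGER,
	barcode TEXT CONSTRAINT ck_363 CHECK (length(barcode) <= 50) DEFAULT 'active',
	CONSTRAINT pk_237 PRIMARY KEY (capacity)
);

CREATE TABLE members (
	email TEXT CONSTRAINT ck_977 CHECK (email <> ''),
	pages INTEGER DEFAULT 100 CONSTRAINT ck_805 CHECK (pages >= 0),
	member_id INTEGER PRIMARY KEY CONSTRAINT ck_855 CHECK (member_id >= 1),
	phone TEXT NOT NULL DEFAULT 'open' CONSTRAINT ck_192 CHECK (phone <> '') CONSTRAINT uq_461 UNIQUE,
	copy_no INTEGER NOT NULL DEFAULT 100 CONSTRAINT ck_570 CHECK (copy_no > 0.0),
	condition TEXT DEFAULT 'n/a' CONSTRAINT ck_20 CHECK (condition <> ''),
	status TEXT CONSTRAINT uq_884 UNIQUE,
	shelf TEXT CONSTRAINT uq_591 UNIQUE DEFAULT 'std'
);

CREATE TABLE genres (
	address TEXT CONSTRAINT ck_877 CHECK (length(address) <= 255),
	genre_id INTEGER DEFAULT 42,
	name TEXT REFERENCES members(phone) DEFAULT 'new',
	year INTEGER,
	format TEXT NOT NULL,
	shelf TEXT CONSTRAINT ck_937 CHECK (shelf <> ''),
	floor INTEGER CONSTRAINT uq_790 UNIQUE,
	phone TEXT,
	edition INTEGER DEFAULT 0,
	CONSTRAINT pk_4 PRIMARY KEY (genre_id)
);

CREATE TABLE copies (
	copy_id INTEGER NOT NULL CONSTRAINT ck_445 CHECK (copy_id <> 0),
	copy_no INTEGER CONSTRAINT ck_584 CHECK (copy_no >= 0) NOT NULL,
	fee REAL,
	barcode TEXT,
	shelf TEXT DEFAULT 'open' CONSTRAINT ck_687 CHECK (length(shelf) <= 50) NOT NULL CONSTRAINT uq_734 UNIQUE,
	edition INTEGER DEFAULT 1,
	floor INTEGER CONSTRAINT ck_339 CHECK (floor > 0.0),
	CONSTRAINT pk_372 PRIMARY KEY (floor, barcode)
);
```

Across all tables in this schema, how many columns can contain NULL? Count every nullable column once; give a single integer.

18

authors: 4 nullable (phone, summary, copy_no, barcode — PK (capacity) and explicit NOT NULL columns excluded).
members: 5 nullable (email, pages, condition, status, shelf — PK (member_id) and explicit NOT NULL columns excluded).
genres: 7 nullable (address, name, year, shelf, floor, phone, edition — PK (genre_id) and explicit NOT NULL columns excluded).
copies: 2 nullable (fee, edition — PK (floor, barcode) and explicit NOT NULL columns excluded).
Total: 4 + 5 + 7 + 2 = 18.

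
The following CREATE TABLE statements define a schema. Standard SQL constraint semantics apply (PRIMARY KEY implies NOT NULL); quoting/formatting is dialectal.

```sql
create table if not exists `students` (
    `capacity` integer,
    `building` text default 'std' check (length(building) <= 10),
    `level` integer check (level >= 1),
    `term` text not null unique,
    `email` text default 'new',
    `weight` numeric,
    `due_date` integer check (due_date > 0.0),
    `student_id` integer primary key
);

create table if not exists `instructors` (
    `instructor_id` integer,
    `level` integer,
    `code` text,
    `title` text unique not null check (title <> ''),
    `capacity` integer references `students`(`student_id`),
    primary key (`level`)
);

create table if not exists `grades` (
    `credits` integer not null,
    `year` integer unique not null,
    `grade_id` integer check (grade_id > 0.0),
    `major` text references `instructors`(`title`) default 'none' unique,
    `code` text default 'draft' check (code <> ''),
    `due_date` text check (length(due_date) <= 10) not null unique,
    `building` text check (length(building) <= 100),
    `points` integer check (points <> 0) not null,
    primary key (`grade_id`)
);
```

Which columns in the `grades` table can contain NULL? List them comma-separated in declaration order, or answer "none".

major, code, building

- credits: declared NOT NULL → not nullable.
- year: declared NOT NULL → not nullable.
- grade_id: part of the PRIMARY KEY, which implies NOT NULL → not nullable.
- major: a foreign key column may be NULL unless separately constrained → nullable.
- code: CHECK does not forbid NULL (a CHECK constraint passes when its expression is NULL) → nullable.
- due_date: declared NOT NULL → not nullable.
- building: CHECK does not forbid NULL (a CHECK constraint passes when its expression is NULL) → nullable.
- points: declared NOT NULL → not nullable.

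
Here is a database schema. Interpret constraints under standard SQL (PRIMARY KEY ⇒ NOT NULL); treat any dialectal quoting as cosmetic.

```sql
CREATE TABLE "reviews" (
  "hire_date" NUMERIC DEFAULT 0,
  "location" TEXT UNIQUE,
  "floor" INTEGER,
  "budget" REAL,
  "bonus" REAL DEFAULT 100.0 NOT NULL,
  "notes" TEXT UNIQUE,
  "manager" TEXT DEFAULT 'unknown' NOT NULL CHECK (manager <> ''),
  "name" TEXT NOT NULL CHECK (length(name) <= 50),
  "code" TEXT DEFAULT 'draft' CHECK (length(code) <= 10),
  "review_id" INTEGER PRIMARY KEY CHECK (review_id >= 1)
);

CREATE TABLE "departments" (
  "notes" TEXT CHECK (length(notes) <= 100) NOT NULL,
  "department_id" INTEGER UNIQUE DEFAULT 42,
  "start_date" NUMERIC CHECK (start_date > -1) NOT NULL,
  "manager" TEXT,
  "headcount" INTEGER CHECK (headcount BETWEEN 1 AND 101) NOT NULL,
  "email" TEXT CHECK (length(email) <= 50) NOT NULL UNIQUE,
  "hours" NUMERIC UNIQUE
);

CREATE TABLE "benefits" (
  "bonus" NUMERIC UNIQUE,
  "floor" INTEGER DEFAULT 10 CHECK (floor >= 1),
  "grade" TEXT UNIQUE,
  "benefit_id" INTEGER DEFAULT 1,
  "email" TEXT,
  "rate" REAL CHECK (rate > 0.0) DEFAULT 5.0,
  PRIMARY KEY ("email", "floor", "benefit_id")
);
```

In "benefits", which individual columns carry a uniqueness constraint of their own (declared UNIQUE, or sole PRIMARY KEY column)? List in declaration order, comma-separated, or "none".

- bonus: declared UNIQUE → unique.
- floor: part of a composite PRIMARY KEY — only the tuple is unique, not this column on its own.
- grade: declared UNIQUE → unique.
- benefit_id: part of a composite PRIMARY KEY — only the tuple is unique, not this column on its own.
- email: part of a composite PRIMARY KEY — only the tuple is unique, not this column on its own.
- rate: no UNIQUE or single-column PK constraint.

bonus, grade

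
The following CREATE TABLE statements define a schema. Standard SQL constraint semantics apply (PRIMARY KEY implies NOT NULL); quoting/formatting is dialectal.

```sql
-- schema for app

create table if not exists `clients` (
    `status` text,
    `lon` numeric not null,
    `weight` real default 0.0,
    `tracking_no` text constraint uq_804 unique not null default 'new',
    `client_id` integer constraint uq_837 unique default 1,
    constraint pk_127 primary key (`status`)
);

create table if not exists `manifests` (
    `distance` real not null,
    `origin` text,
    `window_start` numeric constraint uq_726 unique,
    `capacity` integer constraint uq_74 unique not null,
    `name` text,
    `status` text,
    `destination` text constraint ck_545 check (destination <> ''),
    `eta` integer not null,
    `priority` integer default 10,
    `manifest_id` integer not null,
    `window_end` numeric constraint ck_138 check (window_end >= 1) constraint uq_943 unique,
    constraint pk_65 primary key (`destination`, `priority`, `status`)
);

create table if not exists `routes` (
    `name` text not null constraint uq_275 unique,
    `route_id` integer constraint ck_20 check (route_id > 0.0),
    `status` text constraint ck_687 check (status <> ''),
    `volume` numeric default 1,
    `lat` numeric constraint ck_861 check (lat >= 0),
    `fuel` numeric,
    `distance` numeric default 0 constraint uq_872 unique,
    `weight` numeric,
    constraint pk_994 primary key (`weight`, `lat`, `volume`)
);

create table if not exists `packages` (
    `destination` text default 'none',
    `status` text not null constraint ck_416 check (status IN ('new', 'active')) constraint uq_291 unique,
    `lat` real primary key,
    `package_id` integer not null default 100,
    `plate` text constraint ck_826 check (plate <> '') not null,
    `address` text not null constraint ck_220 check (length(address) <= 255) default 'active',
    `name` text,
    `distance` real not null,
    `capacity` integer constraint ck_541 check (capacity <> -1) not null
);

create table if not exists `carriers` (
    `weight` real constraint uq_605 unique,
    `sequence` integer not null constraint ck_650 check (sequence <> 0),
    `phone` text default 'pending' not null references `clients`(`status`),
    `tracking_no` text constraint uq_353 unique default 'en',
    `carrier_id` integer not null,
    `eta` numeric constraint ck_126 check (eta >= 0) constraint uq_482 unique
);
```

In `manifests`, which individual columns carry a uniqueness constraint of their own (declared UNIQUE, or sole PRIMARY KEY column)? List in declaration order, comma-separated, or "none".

- distance: no UNIQUE or single-column PK constraint.
- origin: no UNIQUE or single-column PK constraint.
- window_start: declared UNIQUE → unique.
- capacity: declared UNIQUE → unique.
- name: no UNIQUE or single-column PK constraint.
- status: part of a composite PRIMARY KEY — only the tuple is unique, not this column on its own.
- destination: part of a composite PRIMARY KEY — only the tuple is unique, not this column on its own.
- eta: no UNIQUE or single-column PK constraint.
- priority: part of a composite PRIMARY KEY — only the tuple is unique, not this column on its own.
- manifest_id: no UNIQUE or single-column PK constraint.
- window_end: declared UNIQUE → unique.

window_start, capacity, window_end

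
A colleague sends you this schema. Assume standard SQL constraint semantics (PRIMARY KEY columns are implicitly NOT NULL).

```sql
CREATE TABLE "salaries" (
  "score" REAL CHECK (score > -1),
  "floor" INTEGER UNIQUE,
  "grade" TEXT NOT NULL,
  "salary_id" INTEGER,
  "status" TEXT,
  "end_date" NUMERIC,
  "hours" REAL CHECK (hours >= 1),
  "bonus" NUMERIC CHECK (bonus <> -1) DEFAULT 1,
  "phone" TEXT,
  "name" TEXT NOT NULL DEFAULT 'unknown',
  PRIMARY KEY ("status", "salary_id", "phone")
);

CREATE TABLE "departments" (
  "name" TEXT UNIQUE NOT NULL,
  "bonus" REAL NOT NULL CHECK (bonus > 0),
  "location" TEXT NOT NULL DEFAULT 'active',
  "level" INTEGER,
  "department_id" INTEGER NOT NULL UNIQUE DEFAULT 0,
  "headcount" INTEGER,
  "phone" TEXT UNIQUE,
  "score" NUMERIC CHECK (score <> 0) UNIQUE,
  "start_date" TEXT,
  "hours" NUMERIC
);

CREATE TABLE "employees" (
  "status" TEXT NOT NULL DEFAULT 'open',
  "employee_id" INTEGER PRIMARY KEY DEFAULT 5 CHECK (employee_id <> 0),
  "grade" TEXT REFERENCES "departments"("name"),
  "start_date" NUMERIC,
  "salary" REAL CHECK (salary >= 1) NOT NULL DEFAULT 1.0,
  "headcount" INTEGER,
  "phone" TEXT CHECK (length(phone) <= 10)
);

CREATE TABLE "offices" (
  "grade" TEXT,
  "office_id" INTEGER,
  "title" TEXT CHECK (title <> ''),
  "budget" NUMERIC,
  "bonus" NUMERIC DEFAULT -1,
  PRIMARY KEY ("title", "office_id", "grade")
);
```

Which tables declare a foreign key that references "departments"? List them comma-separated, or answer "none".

employees

- employees.grade references departments(name).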